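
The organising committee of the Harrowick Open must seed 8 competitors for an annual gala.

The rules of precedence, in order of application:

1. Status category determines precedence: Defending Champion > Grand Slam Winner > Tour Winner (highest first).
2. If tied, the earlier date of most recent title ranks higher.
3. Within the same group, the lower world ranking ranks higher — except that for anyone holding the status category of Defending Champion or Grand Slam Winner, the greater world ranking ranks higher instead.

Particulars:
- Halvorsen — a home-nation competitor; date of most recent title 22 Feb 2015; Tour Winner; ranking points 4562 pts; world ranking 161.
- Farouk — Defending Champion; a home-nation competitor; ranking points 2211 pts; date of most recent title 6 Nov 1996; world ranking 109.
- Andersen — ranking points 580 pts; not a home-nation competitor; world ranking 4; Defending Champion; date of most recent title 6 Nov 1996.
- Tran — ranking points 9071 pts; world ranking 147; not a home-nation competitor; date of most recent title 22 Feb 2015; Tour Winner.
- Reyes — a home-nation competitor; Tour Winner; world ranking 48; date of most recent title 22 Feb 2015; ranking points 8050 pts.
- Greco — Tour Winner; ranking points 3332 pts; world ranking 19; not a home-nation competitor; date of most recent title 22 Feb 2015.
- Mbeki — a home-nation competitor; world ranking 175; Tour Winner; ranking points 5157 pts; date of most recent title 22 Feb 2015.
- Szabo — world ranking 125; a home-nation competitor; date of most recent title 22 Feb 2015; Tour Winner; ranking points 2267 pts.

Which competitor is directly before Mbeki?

By status category: Farouk and Andersen (Defending Champion); then Greco, Reyes, Szabo, Tran, Halvorsen and Mbeki (Tour Winner).
Farouk and Andersen both have date of most recent title 6 Nov 1996, so the next rule applies.
Among Farouk and Andersen, by world ranking (higher first) (reversed rule for this group): Farouk (109) before Andersen (4).
Greco, Reyes, Szabo, Tran, Halvorsen and Mbeki all have date of most recent title 22 Feb 2015, so the next rule applies.
Among Greco, Reyes, Szabo, Tran, Halvorsen and Mbeki, by world ranking (lower first): Greco (19) before Reyes (48) before Szabo (125) before Tran (147) before Halvorsen (161) before Mbeki (175).
Order: Farouk, Andersen, Greco, Reyes, Szabo, Tran, Halvorsen, Mbeki.

Halvorsen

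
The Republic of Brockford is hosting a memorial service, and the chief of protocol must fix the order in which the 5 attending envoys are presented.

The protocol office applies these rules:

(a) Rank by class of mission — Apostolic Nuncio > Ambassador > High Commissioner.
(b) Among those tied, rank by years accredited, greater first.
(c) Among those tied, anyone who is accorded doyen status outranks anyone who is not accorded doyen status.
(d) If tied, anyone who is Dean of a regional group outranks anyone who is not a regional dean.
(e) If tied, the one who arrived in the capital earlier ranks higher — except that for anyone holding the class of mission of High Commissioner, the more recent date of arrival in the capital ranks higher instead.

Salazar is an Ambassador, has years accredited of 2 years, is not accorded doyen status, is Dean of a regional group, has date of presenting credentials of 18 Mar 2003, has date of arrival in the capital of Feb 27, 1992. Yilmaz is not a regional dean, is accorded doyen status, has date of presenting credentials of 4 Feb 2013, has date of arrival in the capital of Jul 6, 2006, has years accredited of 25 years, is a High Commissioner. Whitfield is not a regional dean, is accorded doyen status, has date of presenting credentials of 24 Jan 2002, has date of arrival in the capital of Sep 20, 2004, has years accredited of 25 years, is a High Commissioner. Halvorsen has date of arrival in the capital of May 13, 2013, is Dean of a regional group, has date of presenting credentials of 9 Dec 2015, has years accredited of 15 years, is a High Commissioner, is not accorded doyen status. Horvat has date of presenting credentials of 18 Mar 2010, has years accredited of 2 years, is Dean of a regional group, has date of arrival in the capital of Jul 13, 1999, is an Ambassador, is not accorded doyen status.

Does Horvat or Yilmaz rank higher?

By class of mission: Salazar and Horvat (Ambassador); then Yilmaz, Whitfield and Halvorsen (High Commissioner).
Salazar and Horvat both have years accredited 2 years, so the next rule applies.
Salazar and Horvat are each not accorded doyen status, so the next rule applies.
Salazar and Horvat are each Dean of a regional group, so the next rule applies.
Among Salazar and Horvat, by date of arrival in the capital (earlier first): Salazar (Feb 27, 1992) before Horvat (Jul 13, 1999).
Among Yilmaz, Whitfield and Halvorsen, by years accredited (higher first): Yilmaz and Whitfield (25 years) before Halvorsen (15 years).
Yilmaz and Whitfield are each accorded doyen status, so the next rule applies.
Yilmaz and Whitfield are each not a regional dean, so the next rule applies.
Among Yilmaz and Whitfield, by date of arrival in the capital (later first) (reversed rule for this group): Yilmaz (Jul 6, 2006) before Whitfield (Sep 20, 2004).
So Horvat takes precedence.

Horvat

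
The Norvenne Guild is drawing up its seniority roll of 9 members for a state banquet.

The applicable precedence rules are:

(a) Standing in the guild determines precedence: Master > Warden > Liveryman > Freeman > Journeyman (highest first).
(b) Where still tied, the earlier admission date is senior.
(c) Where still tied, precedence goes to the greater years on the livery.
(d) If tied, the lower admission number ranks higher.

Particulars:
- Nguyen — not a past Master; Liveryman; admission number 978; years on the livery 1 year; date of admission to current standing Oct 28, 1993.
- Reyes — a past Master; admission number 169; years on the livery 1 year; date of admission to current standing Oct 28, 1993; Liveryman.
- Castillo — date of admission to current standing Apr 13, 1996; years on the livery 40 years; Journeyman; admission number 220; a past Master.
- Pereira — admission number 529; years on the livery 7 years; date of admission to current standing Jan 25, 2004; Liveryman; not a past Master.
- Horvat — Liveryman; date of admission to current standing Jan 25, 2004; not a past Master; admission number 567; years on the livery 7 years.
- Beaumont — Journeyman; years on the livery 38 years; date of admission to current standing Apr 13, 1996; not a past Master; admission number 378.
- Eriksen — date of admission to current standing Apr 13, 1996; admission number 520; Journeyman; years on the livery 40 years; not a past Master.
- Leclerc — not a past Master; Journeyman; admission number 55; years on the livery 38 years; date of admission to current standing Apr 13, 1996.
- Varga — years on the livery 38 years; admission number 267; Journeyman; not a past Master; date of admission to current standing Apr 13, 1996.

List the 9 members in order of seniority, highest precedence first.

Reyes, Nguyen, Pereira, Horvat, Castillo, Eriksen, Leclerc, Varga, Beaumont

By standing in the guild: Reyes, Nguyen, Pereira and Horvat (Liveryman); then Castillo, Eriksen, Leclerc, Varga and Beaumont (Journeyman).
Among Reyes, Nguyen, Pereira and Horvat, by date of admission to current standing (earlier first): Reyes and Nguyen (Oct 28, 1993) before Pereira and Horvat (Jan 25, 2004).
Reyes and Nguyen both have years on the livery 1 year, so the next rule applies.
Among Reyes and Nguyen, by admission number (lower first): Reyes (169) before Nguyen (978).
Pereira and Horvat both have years on the livery 7 years, so the next rule applies.
Among Pereira and Horvat, by admission number (lower first): Pereira (529) before Horvat (567).
Castillo, Eriksen, Leclerc, Varga and Beaumont all have date of admission to current standing Apr 13, 1996, so the next rule applies.
Among Castillo, Eriksen, Leclerc, Varga and Beaumont, by years on the livery (higher first): Castillo and Eriksen (40 years) before Leclerc, Varga and Beaumont (38 years).
Among Castillo and Eriksen, by admission number (lower first): Castillo (220) before Eriksen (520).
Among Leclerc, Varga and Beaumont, by admission number (lower first): Leclerc (55) before Varga (267) before Beaumont (378).
Full order: Reyes, Nguyen, Pereira, Horvat, Castillo, Eriksen, Leclerc, Varga, Beaumont.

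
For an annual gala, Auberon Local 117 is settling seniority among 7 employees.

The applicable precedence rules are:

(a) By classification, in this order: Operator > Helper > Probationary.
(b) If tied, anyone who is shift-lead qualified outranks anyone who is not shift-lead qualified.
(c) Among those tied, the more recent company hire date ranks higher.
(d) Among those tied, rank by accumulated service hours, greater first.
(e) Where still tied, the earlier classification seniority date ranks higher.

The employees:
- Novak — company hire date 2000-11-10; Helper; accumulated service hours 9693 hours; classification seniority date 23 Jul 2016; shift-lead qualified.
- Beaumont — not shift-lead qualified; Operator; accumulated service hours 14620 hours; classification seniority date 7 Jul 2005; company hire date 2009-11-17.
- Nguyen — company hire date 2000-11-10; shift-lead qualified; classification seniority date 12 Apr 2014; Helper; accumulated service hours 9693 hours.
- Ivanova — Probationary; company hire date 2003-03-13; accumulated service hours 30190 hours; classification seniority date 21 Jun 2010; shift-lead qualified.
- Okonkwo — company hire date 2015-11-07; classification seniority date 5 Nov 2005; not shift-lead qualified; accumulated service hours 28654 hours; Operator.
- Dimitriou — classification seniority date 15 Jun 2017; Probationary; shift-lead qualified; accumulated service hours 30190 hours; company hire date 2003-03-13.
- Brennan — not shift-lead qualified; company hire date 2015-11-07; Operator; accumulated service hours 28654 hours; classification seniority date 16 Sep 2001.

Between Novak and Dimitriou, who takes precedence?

Novak

By classification: Brennan, Okonkwo and Beaumont (Operator); then Nguyen and Novak (Helper); then Ivanova and Dimitriou (Probationary).
Brennan, Okonkwo and Beaumont are each not shift-lead qualified, so the next rule applies.
Among Brennan, Okonkwo and Beaumont, by company hire date (later first): Brennan and Okonkwo (2015-11-07) before Beaumont (2009-11-17).
Brennan and Okonkwo both have accumulated service hours 28654 hours, so the next rule applies.
Among Brennan and Okonkwo, by classification seniority date (earlier first): Brennan (16 Sep 2001) before Okonkwo (5 Nov 2005).
Nguyen and Novak are each shift-lead qualified, so the next rule applies.
Nguyen and Novak both have company hire date 2000-11-10, so the next rule applies.
Nguyen and Novak both have accumulated service hours 9693 hours, so the next rule applies.
Among Nguyen and Novak, by classification seniority date (earlier first): Nguyen (12 Apr 2014) before Novak (23 Jul 2016).
Ivanova and Dimitriou are each shift-lead qualified, so the next rule applies.
Ivanova and Dimitriou both have company hire date 2003-03-13, so the next rule applies.
Ivanova and Dimitriou both have accumulated service hours 30190 hours, so the next rule applies.
Among Ivanova and Dimitriou, by classification seniority date (earlier first): Ivanova (21 Jun 2010) before Dimitriou (15 Jun 2017).
So Novak takes precedence.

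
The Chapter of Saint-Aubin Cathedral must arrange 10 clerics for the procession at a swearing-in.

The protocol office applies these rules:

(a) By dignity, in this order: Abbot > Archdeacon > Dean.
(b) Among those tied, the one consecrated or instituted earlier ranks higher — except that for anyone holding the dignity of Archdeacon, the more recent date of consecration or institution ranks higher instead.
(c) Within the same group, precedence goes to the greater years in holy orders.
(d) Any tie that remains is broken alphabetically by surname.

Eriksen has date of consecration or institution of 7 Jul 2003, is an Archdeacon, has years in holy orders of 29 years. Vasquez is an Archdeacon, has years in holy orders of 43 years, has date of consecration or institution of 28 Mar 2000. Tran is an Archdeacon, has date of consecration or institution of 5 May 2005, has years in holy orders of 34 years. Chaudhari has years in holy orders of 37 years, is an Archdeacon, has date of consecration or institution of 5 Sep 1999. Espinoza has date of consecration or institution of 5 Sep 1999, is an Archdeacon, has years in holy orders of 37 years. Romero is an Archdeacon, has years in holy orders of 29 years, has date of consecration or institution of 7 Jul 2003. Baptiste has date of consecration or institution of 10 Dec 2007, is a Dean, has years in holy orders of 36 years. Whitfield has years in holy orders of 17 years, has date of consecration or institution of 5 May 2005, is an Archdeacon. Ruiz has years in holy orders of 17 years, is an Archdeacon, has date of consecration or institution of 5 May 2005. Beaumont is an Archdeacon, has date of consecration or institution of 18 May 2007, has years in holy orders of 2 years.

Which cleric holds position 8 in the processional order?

By dignity: Beaumont, Tran, Ruiz, Whitfield, Eriksen, Romero, Vasquez, Chaudhari and Espinoza (Archdeacon); then Baptiste (Dean).
Among Beaumont, Tran, Ruiz, Whitfield, Eriksen, Romero, Vasquez, Chaudhari and Espinoza, by date of consecration or institution (later first) (reversed rule for this group): Beaumont (18 May 2007) before Tran, Ruiz and Whitfield (5 May 2005) before Eriksen and Romero (7 Jul 2003) before Vasquez (28 Mar 2000) before Chaudhari and Espinoza (5 Sep 1999).
Among Tran, Ruiz and Whitfield, by years in holy orders (higher first): Tran (34 years) before Ruiz and Whitfield (17 years).
Among Ruiz and Whitfield, alphabetically by surname: Ruiz before Whitfield.
Eriksen and Romero both have years in holy orders 29 years, so the next rule applies.
Among Eriksen and Romero, alphabetically by surname: Eriksen before Romero.
Chaudhari and Espinoza both have years in holy orders 37 years, so the next rule applies.
Among Chaudhari and Espinoza, alphabetically by surname: Chaudhari before Espinoza.
Order: Beaumont, Tran, Ruiz, Whitfield, Eriksen, Romero, Vasquez, Chaudhari, Espinoza, Baptiste.

Chaudhari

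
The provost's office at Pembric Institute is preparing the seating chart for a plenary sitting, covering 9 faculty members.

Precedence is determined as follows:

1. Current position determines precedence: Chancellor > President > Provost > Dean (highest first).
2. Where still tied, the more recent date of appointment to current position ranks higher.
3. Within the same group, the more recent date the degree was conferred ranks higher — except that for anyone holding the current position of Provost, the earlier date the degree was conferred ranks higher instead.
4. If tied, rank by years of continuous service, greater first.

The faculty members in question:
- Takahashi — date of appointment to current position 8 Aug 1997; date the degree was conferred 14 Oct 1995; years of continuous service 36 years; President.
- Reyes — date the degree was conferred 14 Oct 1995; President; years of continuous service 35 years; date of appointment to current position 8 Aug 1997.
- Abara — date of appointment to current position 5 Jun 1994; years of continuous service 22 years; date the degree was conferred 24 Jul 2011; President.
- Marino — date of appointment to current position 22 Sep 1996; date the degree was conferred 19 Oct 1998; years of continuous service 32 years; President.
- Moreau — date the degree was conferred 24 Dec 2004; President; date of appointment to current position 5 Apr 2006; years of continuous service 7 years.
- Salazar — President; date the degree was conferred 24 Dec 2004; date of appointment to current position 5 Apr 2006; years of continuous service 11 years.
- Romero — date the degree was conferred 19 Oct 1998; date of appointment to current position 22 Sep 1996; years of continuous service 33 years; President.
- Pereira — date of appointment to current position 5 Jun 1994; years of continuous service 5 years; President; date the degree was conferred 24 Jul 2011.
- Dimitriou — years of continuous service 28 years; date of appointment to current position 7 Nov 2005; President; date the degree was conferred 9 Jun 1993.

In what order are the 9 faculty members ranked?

By current position: Salazar, Moreau, Dimitriou, Takahashi, Reyes, Romero, Marino, Abara and Pereira (President).
Among Salazar, Moreau, Dimitriou, Takahashi, Reyes, Romero, Marino, Abara and Pereira, by date of appointment to current position (later first): Salazar and Moreau (5 Apr 2006) before Dimitriou (7 Nov 2005) before Takahashi and Reyes (8 Aug 1997) before Romero and Marino (22 Sep 1996) before Abara and Pereira (5 Jun 1994).
Salazar and Moreau both have date the degree was conferred 24 Dec 2004, so the next rule applies.
Among Salazar and Moreau, by years of continuous service (higher first): Salazar (11 years) before Moreau (7 years).
Takahashi and Reyes both have date the degree was conferred 14 Oct 1995, so the next rule applies.
Among Takahashi and Reyes, by years of continuous service (higher first): Takahashi (36 years) before Reyes (35 years).
Romero and Marino both have date the degree was conferred 19 Oct 1998, so the next rule applies.
Among Romero and Marino, by years of continuous service (higher first): Romero (33 years) before Marino (32 years).
Abara and Pereira both have date the degree was conferred 24 Jul 2011, so the next rule applies.
Among Abara and Pereira, by years of continuous service (higher first): Abara (22 years) before Pereira (5 years).
Full order: Salazar, Moreau, Dimitriou, Takahashi, Reyes, Romero, Marino, Abara, Pereira.

Salazar, Moreau, Dimitriou, Takahashi, Reyes, Romero, Marino, Abara, Pereira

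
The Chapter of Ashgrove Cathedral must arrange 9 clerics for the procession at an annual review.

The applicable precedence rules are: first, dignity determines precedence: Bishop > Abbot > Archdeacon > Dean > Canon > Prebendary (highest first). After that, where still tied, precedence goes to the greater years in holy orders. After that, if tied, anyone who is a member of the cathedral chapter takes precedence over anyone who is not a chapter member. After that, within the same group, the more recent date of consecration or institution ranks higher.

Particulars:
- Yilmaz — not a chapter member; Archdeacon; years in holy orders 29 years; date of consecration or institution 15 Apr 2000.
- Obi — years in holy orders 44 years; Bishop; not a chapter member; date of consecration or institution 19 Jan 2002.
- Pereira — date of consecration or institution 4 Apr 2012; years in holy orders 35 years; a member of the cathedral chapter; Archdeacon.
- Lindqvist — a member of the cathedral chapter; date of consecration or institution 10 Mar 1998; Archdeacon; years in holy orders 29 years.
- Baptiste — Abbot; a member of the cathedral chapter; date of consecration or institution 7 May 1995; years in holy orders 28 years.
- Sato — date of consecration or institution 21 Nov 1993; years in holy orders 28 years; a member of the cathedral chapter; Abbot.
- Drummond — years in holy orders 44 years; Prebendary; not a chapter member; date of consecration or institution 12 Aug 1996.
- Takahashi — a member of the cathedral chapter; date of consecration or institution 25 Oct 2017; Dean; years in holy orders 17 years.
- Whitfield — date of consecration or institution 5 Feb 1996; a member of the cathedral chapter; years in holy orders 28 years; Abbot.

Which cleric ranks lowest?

By dignity: Obi (Bishop); then Whitfield, Baptiste and Sato (Abbot); then Pereira, Lindqvist and Yilmaz (Archdeacon); then Takahashi (Dean); then Drummond (Prebendary).
Whitfield, Baptiste and Sato all have years in holy orders 28 years, so the next rule applies.
Whitfield, Baptiste and Sato are each a member of the cathedral chapter, so the next rule applies.
Among Whitfield, Baptiste and Sato, by date of consecration or institution (later first): Whitfield (5 Feb 1996) before Baptiste (7 May 1995) before Sato (21 Nov 1993).
Among Pereira, Lindqvist and Yilmaz, by years in holy orders (higher first): Pereira (35 years) before Lindqvist and Yilmaz (29 years).
Among Lindqvist and Yilmaz, a member of the cathedral chapter before not a chapter member: Lindqvist (a member of the cathedral chapter) before Yilmaz (not a chapter member).
Order: Obi, Whitfield, Baptiste, Sato, Pereira, Lindqvist, Yilmaz, Takahashi, Drummond.

Drummond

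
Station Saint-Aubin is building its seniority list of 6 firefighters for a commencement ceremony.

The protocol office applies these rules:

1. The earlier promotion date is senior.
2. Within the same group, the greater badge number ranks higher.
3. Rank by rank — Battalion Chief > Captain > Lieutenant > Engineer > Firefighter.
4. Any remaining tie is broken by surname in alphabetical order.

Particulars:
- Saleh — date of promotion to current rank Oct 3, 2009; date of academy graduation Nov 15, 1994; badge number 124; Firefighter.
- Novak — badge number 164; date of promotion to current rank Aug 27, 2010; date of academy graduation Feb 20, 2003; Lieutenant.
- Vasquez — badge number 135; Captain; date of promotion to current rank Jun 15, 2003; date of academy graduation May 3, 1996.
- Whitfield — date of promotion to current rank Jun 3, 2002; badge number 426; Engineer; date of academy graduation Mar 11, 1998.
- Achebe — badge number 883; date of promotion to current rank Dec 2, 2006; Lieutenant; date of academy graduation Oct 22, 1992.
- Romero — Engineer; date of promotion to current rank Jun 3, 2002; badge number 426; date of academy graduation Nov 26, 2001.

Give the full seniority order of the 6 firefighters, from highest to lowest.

By date of promotion to current rank (earlier first): Romero and Whitfield (both Jun 3, 2002); then Vasquez (Jun 15, 2003); then Achebe (Dec 2, 2006); then Saleh (Oct 3, 2009); then Novak (Aug 27, 2010).
Romero and Whitfield both have badge number 426, so the next rule applies.
Romero and Whitfield are each Engineer, so the next rule applies.
Among Romero and Whitfield, alphabetically by surname: Romero before Whitfield.
Full order: Romero, Whitfield, Vasquez, Achebe, Saleh, Novak.

Romero, Whitfield, Vasquez, Achebe, Saleh, Novak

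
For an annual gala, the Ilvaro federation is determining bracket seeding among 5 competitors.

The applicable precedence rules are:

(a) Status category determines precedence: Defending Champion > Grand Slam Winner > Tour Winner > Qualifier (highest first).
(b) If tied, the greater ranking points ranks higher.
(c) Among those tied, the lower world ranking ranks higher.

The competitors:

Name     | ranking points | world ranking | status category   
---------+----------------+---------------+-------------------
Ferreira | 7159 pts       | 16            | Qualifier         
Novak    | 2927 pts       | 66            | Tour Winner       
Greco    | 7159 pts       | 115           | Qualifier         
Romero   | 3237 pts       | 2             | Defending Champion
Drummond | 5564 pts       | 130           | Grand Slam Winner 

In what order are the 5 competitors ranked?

By status category: Romero (Defending Champion); then Drummond (Grand Slam Winner); then Novak (Tour Winner); then Ferreira and Greco (Qualifier).
Ferreira and Greco both have ranking points 7159 pts, so the next rule applies.
Among Ferreira and Greco, by world ranking (lower first): Ferreira (16) before Greco (115).
Full order: Romero, Drummond, Novak, Ferreira, Greco.

Romero, Drummond, Novak, Ferreira, Greco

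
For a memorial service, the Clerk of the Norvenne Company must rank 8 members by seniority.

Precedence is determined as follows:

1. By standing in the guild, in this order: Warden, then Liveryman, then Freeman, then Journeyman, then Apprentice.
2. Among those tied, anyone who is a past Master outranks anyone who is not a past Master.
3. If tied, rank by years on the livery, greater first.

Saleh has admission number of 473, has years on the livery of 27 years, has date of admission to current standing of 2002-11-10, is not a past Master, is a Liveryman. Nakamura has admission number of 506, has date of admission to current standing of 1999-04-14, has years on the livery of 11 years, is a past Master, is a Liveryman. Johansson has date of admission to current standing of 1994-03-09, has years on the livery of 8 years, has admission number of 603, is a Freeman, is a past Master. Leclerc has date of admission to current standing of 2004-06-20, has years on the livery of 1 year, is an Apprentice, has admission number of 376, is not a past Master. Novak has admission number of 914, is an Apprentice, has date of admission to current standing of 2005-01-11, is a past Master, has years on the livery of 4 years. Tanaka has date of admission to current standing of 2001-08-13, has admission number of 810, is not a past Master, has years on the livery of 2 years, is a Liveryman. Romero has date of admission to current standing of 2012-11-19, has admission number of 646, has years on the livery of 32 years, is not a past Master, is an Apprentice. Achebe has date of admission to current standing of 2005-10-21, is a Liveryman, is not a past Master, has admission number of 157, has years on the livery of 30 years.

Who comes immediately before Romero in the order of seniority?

Novak

By standing in the guild: Nakamura, Achebe, Saleh and Tanaka (Liveryman); then Johansson (Freeman); then Novak, Romero and Leclerc (Apprentice).
Among Nakamura, Achebe, Saleh and Tanaka, a past Master before not a past Master: Nakamura (a past Master) before Achebe, Saleh and Tanaka (not a past Master).
Among Achebe, Saleh and Tanaka, by years on the livery (higher first): Achebe (30 years) before Saleh (27 years) before Tanaka (2 years).
Among Novak, Romero and Leclerc, a past Master before not a past Master: Novak (a past Master) before Romero and Leclerc (not a past Master).
Among Romero and Leclerc, by years on the livery (higher first): Romero (32 years) before Leclerc (1 year).
Order: Nakamura, Achebe, Saleh, Tanaka, Johansson, Novak, Romero, Leclerc.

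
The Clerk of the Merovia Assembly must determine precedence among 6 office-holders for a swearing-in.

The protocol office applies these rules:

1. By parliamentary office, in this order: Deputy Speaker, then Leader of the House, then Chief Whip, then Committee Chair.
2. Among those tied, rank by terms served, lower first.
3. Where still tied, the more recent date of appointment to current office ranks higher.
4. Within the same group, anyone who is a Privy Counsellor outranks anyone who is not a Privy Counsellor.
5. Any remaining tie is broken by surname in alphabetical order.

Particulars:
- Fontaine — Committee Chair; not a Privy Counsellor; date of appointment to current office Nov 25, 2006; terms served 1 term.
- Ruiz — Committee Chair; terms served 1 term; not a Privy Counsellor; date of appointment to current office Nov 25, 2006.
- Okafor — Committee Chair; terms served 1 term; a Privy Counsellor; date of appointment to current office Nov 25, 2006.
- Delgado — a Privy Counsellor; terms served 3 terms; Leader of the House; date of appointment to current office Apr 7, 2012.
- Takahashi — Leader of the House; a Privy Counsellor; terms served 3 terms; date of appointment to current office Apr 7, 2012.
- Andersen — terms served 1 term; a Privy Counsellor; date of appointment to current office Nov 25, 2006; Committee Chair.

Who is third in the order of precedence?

Andersen

By parliamentary office: Delgado and Takahashi (Leader of the House); then Andersen, Okafor, Fontaine and Ruiz (Committee Chair).
Delgado and Takahashi both have terms served 3 terms, so the next rule applies.
Delgado and Takahashi both have date of appointment to current office Apr 7, 2012, so the next rule applies.
Delgado and Takahashi are each a Privy Counsellor, so the next rule applies.
Among Delgado and Takahashi, alphabetically by surname: Delgado before Takahashi.
Andersen, Okafor, Fontaine and Ruiz all have terms served 1 term, so the next rule applies.
Andersen, Okafor, Fontaine and Ruiz all have date of appointment to current office Nov 25, 2006, so the next rule applies.
Among Andersen, Okafor, Fontaine and Ruiz, a Privy Counsellor before not a Privy Counsellor: Andersen and Okafor (a Privy Counsellor) before Fontaine and Ruiz (not a Privy Counsellor).
Among Andersen and Okafor, alphabetically by surname: Andersen before Okafor.
Among Fontaine and Ruiz, alphabetically by surname: Fontaine before Ruiz.
Order: Delgado, Takahashi, Andersen, Okafor, Fontaine, Ruiz.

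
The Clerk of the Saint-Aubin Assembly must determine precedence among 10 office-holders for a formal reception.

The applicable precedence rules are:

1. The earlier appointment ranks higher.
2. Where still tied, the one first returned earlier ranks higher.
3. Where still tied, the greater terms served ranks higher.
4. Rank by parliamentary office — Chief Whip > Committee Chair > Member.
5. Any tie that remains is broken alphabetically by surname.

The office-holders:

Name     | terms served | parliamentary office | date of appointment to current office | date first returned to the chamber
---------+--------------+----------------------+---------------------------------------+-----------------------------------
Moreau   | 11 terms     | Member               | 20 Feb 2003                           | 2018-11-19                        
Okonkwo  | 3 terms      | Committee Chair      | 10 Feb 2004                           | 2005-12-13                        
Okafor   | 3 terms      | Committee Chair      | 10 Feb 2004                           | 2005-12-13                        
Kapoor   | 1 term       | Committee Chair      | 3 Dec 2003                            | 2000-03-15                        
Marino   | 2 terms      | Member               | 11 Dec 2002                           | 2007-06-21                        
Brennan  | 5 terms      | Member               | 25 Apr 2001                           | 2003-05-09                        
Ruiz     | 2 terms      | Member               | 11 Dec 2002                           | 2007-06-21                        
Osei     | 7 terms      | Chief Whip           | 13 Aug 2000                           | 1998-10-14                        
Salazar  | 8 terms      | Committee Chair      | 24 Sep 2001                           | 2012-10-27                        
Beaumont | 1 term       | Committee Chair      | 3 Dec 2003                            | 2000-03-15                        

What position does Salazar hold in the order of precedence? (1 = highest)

By date of appointment to current office (earlier first): Osei (13 Aug 2000); then Brennan (25 Apr 2001); then Salazar (24 Sep 2001); then Marino and Ruiz (both 11 Dec 2002); then Moreau (20 Feb 2003); then Beaumont and Kapoor (both 3 Dec 2003); then Okafor and Okonkwo (both 10 Feb 2004).
Marino and Ruiz both have date first returned to the chamber 2007-06-21, so the next rule applies.
Marino and Ruiz both have terms served 2 terms, so the next rule applies.
Marino and Ruiz are each Member, so the next rule applies.
Among Marino and Ruiz, alphabetically by surname: Marino before Ruiz.
Beaumont and Kapoor both have date first returned to the chamber 2000-03-15, so the next rule applies.
Beaumont and Kapoor both have terms served 1 term, so the next rule applies.
Beaumont and Kapoor are each Committee Chair, so the next rule applies.
Among Beaumont and Kapoor, alphabetically by surname: Beaumont before Kapoor.
Okafor and Okonkwo both have date first returned to the chamber 2005-12-13, so the next rule applies.
Okafor and Okonkwo both have terms served 3 terms, so the next rule applies.
Okafor and Okonkwo are each Committee Chair, so the next rule applies.
Among Okafor and Okonkwo, alphabetically by surname: Okafor before Okonkwo.
Order: Osei, Brennan, Salazar, Marino, Ruiz, Moreau, Beaumont, Kapoor, Okafor, Okonkwo. So position 3.

3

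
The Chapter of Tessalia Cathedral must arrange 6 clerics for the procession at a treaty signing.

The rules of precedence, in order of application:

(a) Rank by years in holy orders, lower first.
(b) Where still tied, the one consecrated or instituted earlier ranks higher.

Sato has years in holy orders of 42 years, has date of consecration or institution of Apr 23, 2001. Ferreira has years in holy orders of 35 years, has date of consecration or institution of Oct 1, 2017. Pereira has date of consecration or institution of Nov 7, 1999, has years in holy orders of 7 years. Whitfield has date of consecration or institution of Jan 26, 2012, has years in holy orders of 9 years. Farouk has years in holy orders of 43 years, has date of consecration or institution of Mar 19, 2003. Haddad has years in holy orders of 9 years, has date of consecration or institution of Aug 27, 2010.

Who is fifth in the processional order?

Sato

By years in holy orders (lower first): Pereira (7 years); then Haddad and Whitfield (both 9 years); then Ferreira (35 years); then Sato (42 years); then Farouk (43 years).
Among Haddad and Whitfield, by date of consecration or institution (earlier first): Haddad (Aug 27, 2010) before Whitfield (Jan 26, 2012).
Order: Pereira, Haddad, Whitfield, Ferreira, Sato, Farouk.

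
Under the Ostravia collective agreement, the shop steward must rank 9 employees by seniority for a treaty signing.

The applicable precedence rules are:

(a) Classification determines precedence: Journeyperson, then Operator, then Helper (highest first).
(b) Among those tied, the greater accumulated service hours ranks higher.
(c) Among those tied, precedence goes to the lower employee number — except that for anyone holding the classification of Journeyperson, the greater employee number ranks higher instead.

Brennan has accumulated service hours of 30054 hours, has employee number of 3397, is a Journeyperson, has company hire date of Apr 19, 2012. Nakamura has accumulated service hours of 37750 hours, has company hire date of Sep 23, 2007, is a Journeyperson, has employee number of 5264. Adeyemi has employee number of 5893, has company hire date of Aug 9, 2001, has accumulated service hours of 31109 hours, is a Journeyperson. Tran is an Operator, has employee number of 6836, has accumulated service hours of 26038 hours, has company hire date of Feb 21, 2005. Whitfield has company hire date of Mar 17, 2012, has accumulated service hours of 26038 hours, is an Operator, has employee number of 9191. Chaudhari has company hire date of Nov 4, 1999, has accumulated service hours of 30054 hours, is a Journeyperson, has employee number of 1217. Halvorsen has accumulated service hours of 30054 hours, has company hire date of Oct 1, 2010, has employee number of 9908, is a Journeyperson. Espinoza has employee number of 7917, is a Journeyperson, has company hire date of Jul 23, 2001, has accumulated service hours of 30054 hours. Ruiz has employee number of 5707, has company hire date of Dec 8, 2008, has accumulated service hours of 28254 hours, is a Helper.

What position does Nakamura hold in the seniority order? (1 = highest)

1

By classification: Nakamura, Adeyemi, Halvorsen, Espinoza, Brennan and Chaudhari (Journeyperson); then Tran and Whitfield (Operator); then Ruiz (Helper).
Among Nakamura, Adeyemi, Halvorsen, Espinoza, Brennan and Chaudhari, by accumulated service hours (higher first): Nakamura (37750 hours) before Adeyemi (31109 hours) before Halvorsen, Espinoza, Brennan and Chaudhari (30054 hours).
Among Halvorsen, Espinoza, Brennan and Chaudhari, by employee number (higher first) (reversed rule for this group): Halvorsen (9908) before Espinoza (7917) before Brennan (3397) before Chaudhari (1217).
Tran and Whitfield both have accumulated service hours 26038 hours, so the next rule applies.
Among Tran and Whitfield, by employee number (lower first): Tran (6836) before Whitfield (9191).
Order: Nakamura, Adeyemi, Halvorsen, Espinoza, Brennan, Chaudhari, Tran, Whitfield, Ruiz. So position 1.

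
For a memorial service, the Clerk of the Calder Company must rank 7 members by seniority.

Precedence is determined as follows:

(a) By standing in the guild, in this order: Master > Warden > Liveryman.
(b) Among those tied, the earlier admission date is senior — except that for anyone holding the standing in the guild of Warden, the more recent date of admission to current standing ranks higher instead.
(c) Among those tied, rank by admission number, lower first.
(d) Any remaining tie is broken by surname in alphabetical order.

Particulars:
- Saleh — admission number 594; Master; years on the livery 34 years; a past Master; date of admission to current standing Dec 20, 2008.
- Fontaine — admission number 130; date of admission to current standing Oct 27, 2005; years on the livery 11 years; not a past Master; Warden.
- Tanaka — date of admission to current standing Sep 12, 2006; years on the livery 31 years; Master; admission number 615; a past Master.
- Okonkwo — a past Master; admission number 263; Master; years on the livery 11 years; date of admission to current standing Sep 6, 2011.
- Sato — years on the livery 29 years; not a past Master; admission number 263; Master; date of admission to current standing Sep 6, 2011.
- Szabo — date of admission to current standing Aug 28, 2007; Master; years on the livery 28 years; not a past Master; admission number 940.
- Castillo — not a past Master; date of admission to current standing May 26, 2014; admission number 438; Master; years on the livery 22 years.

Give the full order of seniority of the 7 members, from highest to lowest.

By standing in the guild: Tanaka, Szabo, Saleh, Okonkwo, Sato and Castillo (Master); then Fontaine (Warden).
Among Tanaka, Szabo, Saleh, Okonkwo, Sato and Castillo, by date of admission to current standing (earlier first): Tanaka (Sep 12, 2006) before Szabo (Aug 28, 2007) before Saleh (Dec 20, 2008) before Okonkwo and Sato (Sep 6, 2011) before Castillo (May 26, 2014).
Okonkwo and Sato both have admission number 263, so the next rule applies.
Among Okonkwo and Sato, alphabetically by surname: Okonkwo before Sato.
Full order: Tanaka, Szabo, Saleh, Okonkwo, Sato, Castillo, Fontaine.

Tanaka, Szabo, Saleh, Okonkwo, Sato, Castillo, Fontaine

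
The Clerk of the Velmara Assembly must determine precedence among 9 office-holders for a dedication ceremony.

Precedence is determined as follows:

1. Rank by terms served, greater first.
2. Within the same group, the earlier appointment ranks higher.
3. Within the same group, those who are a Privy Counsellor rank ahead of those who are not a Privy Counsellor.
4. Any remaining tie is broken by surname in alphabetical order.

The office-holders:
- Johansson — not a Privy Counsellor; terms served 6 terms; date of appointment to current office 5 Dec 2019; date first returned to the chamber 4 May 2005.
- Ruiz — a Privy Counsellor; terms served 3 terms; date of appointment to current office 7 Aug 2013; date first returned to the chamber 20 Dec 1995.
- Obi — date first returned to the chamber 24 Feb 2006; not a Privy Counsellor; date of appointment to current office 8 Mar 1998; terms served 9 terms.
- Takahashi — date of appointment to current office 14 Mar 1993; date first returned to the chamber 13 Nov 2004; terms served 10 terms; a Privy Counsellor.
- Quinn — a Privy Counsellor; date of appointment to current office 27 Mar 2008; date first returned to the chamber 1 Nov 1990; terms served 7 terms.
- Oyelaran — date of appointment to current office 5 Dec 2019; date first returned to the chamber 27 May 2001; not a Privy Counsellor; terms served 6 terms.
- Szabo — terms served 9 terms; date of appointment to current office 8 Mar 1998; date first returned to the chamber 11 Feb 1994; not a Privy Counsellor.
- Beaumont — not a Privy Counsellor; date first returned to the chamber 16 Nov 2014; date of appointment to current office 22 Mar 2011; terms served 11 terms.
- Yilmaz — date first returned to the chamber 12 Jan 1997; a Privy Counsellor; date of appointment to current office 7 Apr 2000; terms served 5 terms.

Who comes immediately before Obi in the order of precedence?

Takahashi

By terms served (higher first): Beaumont (11 terms); then Takahashi (10 terms); then Obi and Szabo (both 9 terms); then Quinn (7 terms); then Johansson and Oyelaran (both 6 terms); then Yilmaz (5 terms); then Ruiz (3 terms).
Obi and Szabo both have date of appointment to current office 8 Mar 1998, so the next rule applies.
Obi and Szabo are each not a Privy Counsellor, so the next rule applies.
Among Obi and Szabo, alphabetically by surname: Obi before Szabo.
Johansson and Oyelaran both have date of appointment to current office 5 Dec 2019, so the next rule applies.
Johansson and Oyelaran are each not a Privy Counsellor, so the next rule applies.
Among Johansson and Oyelaran, alphabetically by surname: Johansson before Oyelaran.
Order: Beaumont, Takahashi, Obi, Szabo, Quinn, Johansson, Oyelaran, Yilmaz, Ruiz.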